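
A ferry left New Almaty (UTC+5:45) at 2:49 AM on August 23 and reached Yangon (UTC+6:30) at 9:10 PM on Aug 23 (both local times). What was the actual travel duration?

Departure in UTC: 2:49 AM − 5:45 = 9:04 PM on Aug 22.
Arrival in UTC: 9:10 PM − 6:30 = 2:40 PM on Aug 23.
Elapsed = 2:40 PM − 9:04 PM (+1 day) = 17 hours 36 minutes.

17 hours 36 minutes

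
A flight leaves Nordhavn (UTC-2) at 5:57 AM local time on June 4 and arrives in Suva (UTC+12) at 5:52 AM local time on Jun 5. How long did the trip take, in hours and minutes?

9 hours 55 minutes

Departure in UTC: 5:57 AM + 2:00 = 7:57 AM on Jun 4.
Arrival in UTC: 5:52 AM − 12:00 = 5:52 PM on Jun 4.
Elapsed = 5:52 PM − 7:57 AM = 9 hours 55 minutes.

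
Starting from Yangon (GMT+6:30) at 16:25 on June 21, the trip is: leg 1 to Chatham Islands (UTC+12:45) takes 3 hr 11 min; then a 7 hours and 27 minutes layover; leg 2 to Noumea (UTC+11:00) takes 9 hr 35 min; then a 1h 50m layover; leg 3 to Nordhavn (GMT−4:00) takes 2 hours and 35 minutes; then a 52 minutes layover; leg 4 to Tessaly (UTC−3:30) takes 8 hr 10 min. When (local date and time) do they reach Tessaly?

Convert departure to UTC: 16:25 − 6:30 = 09:55 UTC on Jun 21.
Add 3 hours and 11 minutes leg 1 → 13:06 UTC.
Add 7 hours 27 minutes layover in Chatham Islands → 20:33 UTC.
Add 9 hours 35 minutes leg 2 → 06:08 UTC (Jun 22).
Add 1 hour 50 minutes layover in Noumea → 07:58 UTC.
Add 2 hours and 35 minutes leg 3 → 10:33 UTC.
Add 52 minutes layover in Nordhavn → 11:25 UTC.
Add 8 hours 10 minutes leg 4 → 19:35 UTC.
Tessaly is UTC−3:30, so local arrival = 19:35 − 3:30 = 16:05 on Jun 22.

16:05 on June 22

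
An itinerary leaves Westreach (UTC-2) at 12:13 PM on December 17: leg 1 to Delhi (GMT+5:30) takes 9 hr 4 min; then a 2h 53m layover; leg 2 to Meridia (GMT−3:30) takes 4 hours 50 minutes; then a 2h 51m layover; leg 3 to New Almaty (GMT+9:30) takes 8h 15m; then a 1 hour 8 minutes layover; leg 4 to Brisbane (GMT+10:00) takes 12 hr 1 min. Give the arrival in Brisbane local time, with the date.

Convert departure to UTC: 12:13 PM + 2:00 = 2:13 PM UTC on Dec 17.
Add 9 hours 4 minutes leg 1 → 11:17 PM UTC.
Add 2 hours and 53 minutes layover in Delhi → 2:10 AM UTC (Dec 18).
Add 4 hours and 50 minutes leg 2 → 7:00 AM UTC.
Add 2 hours and 51 minutes layover in Meridia → 9:51 AM UTC.
Add 8 hours 15 minutes leg 3 → 6:06 PM UTC.
Add 1 hour and 8 minutes layover in New Almaty → 7:14 PM UTC.
Add 12 hours 1 minute leg 4 → 7:15 AM UTC (Dec 19).
Brisbane is UTC+10:00, so local arrival = 7:15 AM + 10:00 = 5:15 PM on Dec 19.

5:15 PM on Dec 19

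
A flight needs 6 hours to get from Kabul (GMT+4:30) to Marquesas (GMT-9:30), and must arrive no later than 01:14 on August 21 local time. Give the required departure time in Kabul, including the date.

Target arrival in UTC: 01:14 + 9:30 = 10:44 on Aug 21.
Subtract 6 hours → departure 04:44 UTC on Aug 21.
Kabul is UTC+4:30: 04:44 + 4:30 = 09:14 on Aug 21.

09:14 on August 21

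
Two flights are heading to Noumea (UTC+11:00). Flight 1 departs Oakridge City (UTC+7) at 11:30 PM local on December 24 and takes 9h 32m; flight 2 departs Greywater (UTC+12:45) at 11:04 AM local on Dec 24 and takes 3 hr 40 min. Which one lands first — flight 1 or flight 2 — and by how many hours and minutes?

Flight 1 in UTC: 11:30 PM − 7:00 = 4:30 PM on Dec 24.
+9 hours 32 minutes → arrive 2:02 AM UTC on Dec 25.
Flight 2 in UTC: 11:04 AM − 12:45 = 10:19 PM on Dec 23.
+3 hours and 40 minutes → arrive 1:59 AM UTC on Dec 24.
Flight 2 lands earlier by 24 hours 3 minutes.

the second, by 24 hours 3 minutes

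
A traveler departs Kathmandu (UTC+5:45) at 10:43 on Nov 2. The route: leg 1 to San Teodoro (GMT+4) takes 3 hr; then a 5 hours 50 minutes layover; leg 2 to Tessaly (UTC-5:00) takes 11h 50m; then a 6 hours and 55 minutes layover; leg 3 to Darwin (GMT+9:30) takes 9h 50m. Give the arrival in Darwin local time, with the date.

03:53 on November 4

Convert departure to UTC: 10:43 − 5:45 = 04:58 UTC on Nov 2.
Add 3 hours leg 1 → 07:58 UTC.
Add 5 hours 50 minutes layover in San Teodoro → 13:48 UTC.
Add 11 hours and 50 minutes leg 2 → 01:38 UTC (Nov 3).
Add 6 hours and 55 minutes layover in Tessaly → 08:33 UTC.
Add 9 hours and 50 minutes leg 3 → 18:23 UTC.
Darwin is UTC+9:30, so local arrival = 18:23 + 9:30 = 03:53 on Nov 4.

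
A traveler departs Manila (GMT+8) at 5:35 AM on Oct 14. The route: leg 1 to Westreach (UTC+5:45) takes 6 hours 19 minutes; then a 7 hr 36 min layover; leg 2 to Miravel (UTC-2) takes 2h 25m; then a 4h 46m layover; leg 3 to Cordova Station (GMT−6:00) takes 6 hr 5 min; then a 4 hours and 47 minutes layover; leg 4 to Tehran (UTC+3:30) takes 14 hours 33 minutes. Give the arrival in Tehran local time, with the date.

Convert departure to UTC: 5:35 AM − 8:00 = 9:35 PM UTC on Oct 13.
Add 6 hours 19 minutes leg 1 → 3:54 AM UTC (Oct 14).
Add 7 hours 36 minutes layover in Westreach → 11:30 AM UTC.
Add 2 hours and 25 minutes leg 2 → 1:55 PM UTC.
Add 4 hours 46 minutes layover in Miravel → 6:41 PM UTC.
Add 6 hours and 5 minutes leg 3 → 12:46 AM UTC (Oct 15).
Add 4 hours and 47 minutes layover in Cordova Station → 5:33 AM UTC.
Add 14 hours and 33 minutes leg 4 → 8:06 PM UTC.
Tehran is UTC+3:30, so local arrival = 8:06 PM + 3:30 = 11:36 PM on Oct 15.

11:36 PM on October 15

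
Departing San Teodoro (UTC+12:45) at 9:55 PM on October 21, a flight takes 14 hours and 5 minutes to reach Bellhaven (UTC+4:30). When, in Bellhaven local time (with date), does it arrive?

Convert departure to UTC: 9:55 PM − 12:45 = 9:10 AM UTC on Oct 21.
Add 14 hours 5 minutes travel time → 11:15 PM UTC.
Bellhaven is UTC+4:30, so local arrival = 11:15 PM + 4:30 = 3:45 AM on Oct 22.

3:45 AM on Oct 22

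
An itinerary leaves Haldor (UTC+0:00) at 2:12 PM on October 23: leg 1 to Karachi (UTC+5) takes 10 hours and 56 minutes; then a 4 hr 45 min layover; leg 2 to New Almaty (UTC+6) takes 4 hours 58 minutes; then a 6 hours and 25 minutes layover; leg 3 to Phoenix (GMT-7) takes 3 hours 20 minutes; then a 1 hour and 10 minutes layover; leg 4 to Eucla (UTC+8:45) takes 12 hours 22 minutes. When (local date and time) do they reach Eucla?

6:53 PM on Oct 25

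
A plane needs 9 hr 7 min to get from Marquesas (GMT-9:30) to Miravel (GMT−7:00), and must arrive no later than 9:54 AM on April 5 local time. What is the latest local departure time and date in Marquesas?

10:17 PM on April 4

Target arrival in UTC: 9:54 AM + 7:00 = 4:54 PM on Apr 5.
Subtract 9 hours and 7 minutes → departure 7:47 AM UTC on Apr 5.
Marquesas is UTC−9:30: 7:47 AM − 9:30 = 10:17 PM on Apr 4.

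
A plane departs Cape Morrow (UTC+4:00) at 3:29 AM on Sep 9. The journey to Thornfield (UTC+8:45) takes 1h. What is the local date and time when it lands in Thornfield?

9:14 AM on Sep 9

Thornfield is 4:45 ahead of Cape Morrow.
After 1 hour it is 4:29 AM in Cape Morrow.
Shift by the zone difference: 4:29 AM + 4:45 = 9:14 AM on Sep 9 in Thornfield.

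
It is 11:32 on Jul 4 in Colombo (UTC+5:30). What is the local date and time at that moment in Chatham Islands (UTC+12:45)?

Chatham Islands is 7:15 ahead of Colombo.
Shift by the zone difference: 11:32 + 7:15 = 18:47 on Jul 4 in Chatham Islands.

18:47 on July 4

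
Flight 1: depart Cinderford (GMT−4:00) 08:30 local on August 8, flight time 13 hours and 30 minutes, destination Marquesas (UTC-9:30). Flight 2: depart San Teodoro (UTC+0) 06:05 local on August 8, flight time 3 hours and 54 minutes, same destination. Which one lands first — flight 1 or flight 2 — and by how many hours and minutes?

the second, by 16 hours 1 minute

Flight 1 in UTC: 08:30 + 4:00 = 12:30 on Aug 8.
+13 hours and 30 minutes → arrive 02:00 UTC on Aug 9.
Flight 2 departs at 06:05 UTC (Aug 8).
+3 hours and 54 minutes → arrive 09:59 UTC on Aug 8.
Flight 2 lands earlier by 16 hours 1 minute.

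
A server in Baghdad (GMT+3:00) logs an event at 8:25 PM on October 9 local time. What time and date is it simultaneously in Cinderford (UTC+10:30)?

3:55 AM on October 10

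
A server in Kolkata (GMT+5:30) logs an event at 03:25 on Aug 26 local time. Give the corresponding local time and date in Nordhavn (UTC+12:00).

09:55 on August 26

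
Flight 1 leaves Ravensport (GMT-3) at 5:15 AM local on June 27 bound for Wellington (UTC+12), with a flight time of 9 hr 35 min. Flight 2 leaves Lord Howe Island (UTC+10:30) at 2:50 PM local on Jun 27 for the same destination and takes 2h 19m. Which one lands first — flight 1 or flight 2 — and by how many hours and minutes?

the second, by 11 hours 11 minutes

Flight 1 in UTC: 5:15 AM + 3:00 = 8:15 AM on Jun 27.
+9 hours and 35 minutes → arrive 5:50 PM UTC on Jun 27.
Flight 2 in UTC: 2:50 PM − 10:30 = 4:20 AM on Jun 27.
+2 hours 19 minutes → arrive 6:39 AM UTC on Jun 27.
Flight 2 lands earlier by 11 hours 11 minutes.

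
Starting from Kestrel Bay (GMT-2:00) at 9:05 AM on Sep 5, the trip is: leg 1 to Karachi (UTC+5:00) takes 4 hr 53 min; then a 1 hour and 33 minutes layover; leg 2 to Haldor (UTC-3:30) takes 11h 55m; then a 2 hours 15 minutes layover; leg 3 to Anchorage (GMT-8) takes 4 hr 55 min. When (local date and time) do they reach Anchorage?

Convert departure to UTC: 9:05 AM + 2:00 = 11:05 AM UTC on Sep 5.
Add 4 hours 53 minutes leg 1 → 3:58 PM UTC.
Add 1 hour 33 minutes layover in Karachi → 5:31 PM UTC.
Add 11 hours 55 minutes leg 2 → 5:26 AM UTC (Sep 6).
Add 2 hours 15 minutes layover in Haldor → 7:41 AM UTC.
Add 4 hours and 55 minutes leg 3 → 12:36 PM UTC.
Anchorage is UTC−8:00, so local arrival = 12:36 PM − 8:00 = 4:36 AM on Sep 6.

4:36 AM on Sep 6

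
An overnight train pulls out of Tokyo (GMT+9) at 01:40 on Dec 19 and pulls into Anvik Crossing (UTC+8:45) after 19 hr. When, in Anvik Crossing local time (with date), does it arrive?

Convert departure to UTC: 01:40 − 9:00 = 16:40 UTC on Dec 18.
Add 19 hours travel time → 11:40 UTC (Dec 19).
Anvik Crossing is UTC+8:45, so local arrival = 11:40 + 8:45 = 20:25 on Dec 19.

20:25 on Dec 19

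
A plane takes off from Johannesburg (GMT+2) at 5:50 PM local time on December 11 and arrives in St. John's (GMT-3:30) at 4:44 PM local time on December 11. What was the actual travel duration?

Departure in UTC: 5:50 PM − 2:00 = 3:50 PM on Dec 11.
Arrival in UTC: 4:44 PM + 3:30 = 8:14 PM on Dec 11.
Elapsed = 8:14 PM − 3:50 PM = 4 hours 24 minutes.

4 hours 24 minutes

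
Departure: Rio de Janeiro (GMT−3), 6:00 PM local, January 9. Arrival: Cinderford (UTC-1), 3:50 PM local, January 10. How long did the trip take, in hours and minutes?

Departure in UTC: 6:00 PM + 3:00 = 9:00 PM on Jan 9.
Arrival in UTC: 3:50 PM + 1:00 = 4:50 PM on Jan 10.
Elapsed = 4:50 PM − 9:00 PM (+1 day) = 19 hours 50 minutes.

19 hours 50 minutes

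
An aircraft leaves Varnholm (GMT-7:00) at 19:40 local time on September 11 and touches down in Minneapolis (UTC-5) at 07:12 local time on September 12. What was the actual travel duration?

Minneapolis is 2:00 ahead of Varnholm.
Clock-face elapsed time (ignoring zones) is 11 hours 32 minutes.
Actual elapsed = 11 hours 32 minutes − 2:00 = 9 hours 32 minutes.

9 hours 32 minutes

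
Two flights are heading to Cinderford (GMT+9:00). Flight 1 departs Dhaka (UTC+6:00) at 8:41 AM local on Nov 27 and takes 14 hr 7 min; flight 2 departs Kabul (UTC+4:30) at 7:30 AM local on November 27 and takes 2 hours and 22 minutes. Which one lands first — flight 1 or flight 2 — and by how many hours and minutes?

the second, by 11 hours 26 minutes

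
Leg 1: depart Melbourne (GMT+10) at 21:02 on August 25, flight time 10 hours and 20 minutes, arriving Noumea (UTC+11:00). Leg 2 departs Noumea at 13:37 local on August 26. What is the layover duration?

Convert departure to UTC: 21:02 − 10:00 = 11:02 UTC on Aug 25.
Add 10 hours 20 minutes flight time → 21:22 UTC.
Noumea is UTC+11:00, so local arrival = 21:22 + 11:00 = 08:22 on Aug 26.
Layover = 13:37 − 08:22 = 5 hours 15 minutes.

5 hours 15 minutes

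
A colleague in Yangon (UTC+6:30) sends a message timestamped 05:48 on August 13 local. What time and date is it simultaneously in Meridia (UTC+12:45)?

12:03 on August 13

In UTC: 05:48 − 6:30 = 23:18 on Aug 12.
Meridia is UTC+12:45: 23:18 + 12:45 = 12:03 on Aug 13.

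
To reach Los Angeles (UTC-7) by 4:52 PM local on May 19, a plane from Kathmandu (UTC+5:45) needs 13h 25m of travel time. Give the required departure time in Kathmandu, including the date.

4:12 PM on May 19

Target arrival in UTC: 4:52 PM + 7:00 = 11:52 PM on May 19.
Subtract 13 hours and 25 minutes → departure 10:27 AM UTC on May 19.
Kathmandu is UTC+5:45: 10:27 AM + 5:45 = 4:12 PM on May 19.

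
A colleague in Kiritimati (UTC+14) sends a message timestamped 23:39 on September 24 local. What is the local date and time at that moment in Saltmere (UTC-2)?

In UTC: 23:39 − 14:00 = 09:39 on Sep 24.
Saltmere is UTC−2:00: 09:39 − 2:00 = 07:39 on Sep 24.

07:39 on September 24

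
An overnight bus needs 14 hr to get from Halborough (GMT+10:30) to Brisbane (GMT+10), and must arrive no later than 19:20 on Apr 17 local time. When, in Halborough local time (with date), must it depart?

Target arrival in UTC: 19:20 − 10:00 = 09:20 on Apr 17.
Subtract 14 hours → departure 19:20 UTC on Apr 16.
Halborough is UTC+10:30: 19:20 + 10:30 = 05:50 on Apr 17.

05:50 on April 17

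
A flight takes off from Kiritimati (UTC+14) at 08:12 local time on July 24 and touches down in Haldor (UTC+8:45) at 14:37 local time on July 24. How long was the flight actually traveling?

11 hours 40 minutes

Departure in UTC: 08:12 − 14:00 = 18:12 on Jul 23.
Arrival in UTC: 14:37 − 8:45 = 05:52 on Jul 24.
Elapsed = 05:52 − 18:12 (+1 day) = 11 hours 40 minutes.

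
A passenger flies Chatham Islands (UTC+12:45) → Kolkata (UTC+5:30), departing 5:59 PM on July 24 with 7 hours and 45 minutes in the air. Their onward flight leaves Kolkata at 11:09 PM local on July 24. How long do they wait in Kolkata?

4 hours 40 minutes

Convert departure to UTC: 5:59 PM − 12:45 = 5:14 AM UTC on Jul 24.
Add 7 hours 45 minutes flight time → 12:59 PM UTC.
Kolkata is UTC+5:30, so local arrival = 12:59 PM + 5:30 = 6:29 PM on Jul 24.
Layover = 11:09 PM − 6:29 PM = 4 hours 40 minutes.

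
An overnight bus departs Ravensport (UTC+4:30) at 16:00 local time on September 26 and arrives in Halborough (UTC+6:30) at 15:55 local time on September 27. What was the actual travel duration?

21 hours 55 minutes

Departure in UTC: 16:00 − 4:30 = 11:30 on Sep 26.
Arrival in UTC: 15:55 − 6:30 = 09:25 on Sep 27.
Elapsed = 09:25 − 11:30 (+1 day) = 21 hours 55 minutes.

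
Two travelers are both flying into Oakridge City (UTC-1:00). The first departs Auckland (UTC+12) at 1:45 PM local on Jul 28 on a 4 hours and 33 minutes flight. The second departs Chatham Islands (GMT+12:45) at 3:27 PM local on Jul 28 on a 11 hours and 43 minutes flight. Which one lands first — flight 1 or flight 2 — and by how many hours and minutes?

Flight 1 in UTC: 1:45 PM − 12:00 = 1:45 AM on Jul 28.
+4 hours 33 minutes → arrive 6:18 AM UTC on Jul 28.
Flight 2 in UTC: 3:27 PM − 12:45 = 2:42 AM on Jul 28.
+11 hours 43 minutes → arrive 2:25 PM UTC on Jul 28.
Flight 1 lands earlier by 8 hours 7 minutes.

the first, by 8 hours 7 minutes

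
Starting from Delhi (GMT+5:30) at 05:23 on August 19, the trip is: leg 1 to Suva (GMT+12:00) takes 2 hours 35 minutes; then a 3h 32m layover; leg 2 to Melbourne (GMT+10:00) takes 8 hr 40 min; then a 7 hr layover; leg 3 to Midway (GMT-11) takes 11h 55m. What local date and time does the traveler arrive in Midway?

Convert departure to UTC: 05:23 − 5:30 = 23:53 UTC on Aug 18.
Add 2 hours and 35 minutes leg 1 → 02:28 UTC (Aug 19).
Add 3 hours 32 minutes layover in Suva → 06:00 UTC.
Add 8 hours and 40 minutes leg 2 → 14:40 UTC.
Add 7 hours layover in Melbourne → 21:40 UTC.
Add 11 hours and 55 minutes leg 3 → 09:35 UTC (Aug 20).
Midway is UTC−11:00, so local arrival = 09:35 − 11:00 = 22:35 on Aug 19.

22:35 on August 19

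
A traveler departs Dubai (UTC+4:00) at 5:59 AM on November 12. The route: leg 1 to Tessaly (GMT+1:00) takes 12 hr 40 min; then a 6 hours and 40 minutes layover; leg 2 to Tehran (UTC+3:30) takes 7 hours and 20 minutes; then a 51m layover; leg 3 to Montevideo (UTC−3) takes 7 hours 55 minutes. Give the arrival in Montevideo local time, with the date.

Convert departure to UTC: 5:59 AM − 4:00 = 1:59 AM UTC on Nov 12.
Add 12 hours and 40 minutes leg 1 → 2:39 PM UTC.
Add 6 hours and 40 minutes layover in Tessaly → 9:19 PM UTC.
Add 7 hours 20 minutes leg 2 → 4:39 AM UTC (Nov 13).
Add 51 minutes layover in Tehran → 5:30 AM UTC.
Add 7 hours 55 minutes leg 3 → 1:25 PM UTC.
Montevideo is UTC−3:00, so local arrival = 1:25 PM − 3:00 = 10:25 AM on Nov 13.

10:25 AM on Nov 13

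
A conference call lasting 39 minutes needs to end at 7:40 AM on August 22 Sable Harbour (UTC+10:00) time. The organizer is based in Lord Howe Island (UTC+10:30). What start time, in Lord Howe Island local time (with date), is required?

7:31 AM on August 22

Target end time in UTC: 7:40 AM − 10:00 = 9:40 PM on Aug 21.
Subtract 39 minutes → start 9:01 PM UTC on Aug 21.
Lord Howe Island is UTC+10:30: 9:01 PM + 10:30 = 7:31 AM on Aug 22.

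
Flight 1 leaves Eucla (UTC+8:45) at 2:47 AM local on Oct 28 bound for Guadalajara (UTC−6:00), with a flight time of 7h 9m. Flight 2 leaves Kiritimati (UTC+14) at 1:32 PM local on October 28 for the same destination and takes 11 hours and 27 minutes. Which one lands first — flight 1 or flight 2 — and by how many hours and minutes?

the first, by 9 hours 48 minutes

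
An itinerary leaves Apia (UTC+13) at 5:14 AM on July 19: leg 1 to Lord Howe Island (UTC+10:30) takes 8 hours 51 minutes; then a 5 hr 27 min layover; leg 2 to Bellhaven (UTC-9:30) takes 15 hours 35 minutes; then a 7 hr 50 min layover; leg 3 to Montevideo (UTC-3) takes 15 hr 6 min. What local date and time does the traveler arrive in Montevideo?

6:03 PM on July 20

Convert departure to UTC: 5:14 AM − 13:00 = 4:14 PM UTC on Jul 18.
Add 8 hours and 51 minutes leg 1 → 1:05 AM UTC (Jul 19).
Add 5 hours 27 minutes layover in Lord Howe Island → 6:32 AM UTC.
Add 15 hours and 35 minutes leg 2 → 10:07 PM UTC.
Add 7 hours 50 minutes layover in Bellhaven → 5:57 AM UTC (Jul 20).
Add 15 hours and 6 minutes leg 3 → 9:03 PM UTC.
Montevideo is UTC−3:00, so local arrival = 9:03 PM − 3:00 = 6:03 PM on Jul 20.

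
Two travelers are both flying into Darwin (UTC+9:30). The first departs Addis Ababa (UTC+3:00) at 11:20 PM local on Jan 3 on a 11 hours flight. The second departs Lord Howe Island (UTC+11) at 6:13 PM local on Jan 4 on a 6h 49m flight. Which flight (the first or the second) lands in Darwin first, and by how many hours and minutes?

the first, by 6 hours 42 minutes

Flight 1 in UTC: 11:20 PM − 3:00 = 8:20 PM on Jan 3.
+11 hours → arrive 7:20 AM UTC on Jan 4.
Flight 2 in UTC: 6:13 PM − 11:00 = 7:13 AM on Jan 4.
+6 hours and 49 minutes → arrive 2:02 PM UTC on Jan 4.
Flight 1 lands earlier by 6 hours 42 minutes.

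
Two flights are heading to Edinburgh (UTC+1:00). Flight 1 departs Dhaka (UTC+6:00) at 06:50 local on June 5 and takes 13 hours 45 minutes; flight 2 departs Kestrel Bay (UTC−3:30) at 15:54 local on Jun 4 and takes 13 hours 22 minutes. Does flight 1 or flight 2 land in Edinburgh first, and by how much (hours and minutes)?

the second, by 5 hours 49 minutes

Flight 1 in UTC: 06:50 − 6:00 = 00:50 on Jun 5.
+13 hours 45 minutes → arrive 14:35 UTC on Jun 5.
Flight 2 in UTC: 15:54 + 3:30 = 19:24 on Jun 4.
+13 hours 22 minutes → arrive 08:46 UTC on Jun 5.
Flight 2 lands earlier by 5 hours 49 minutes.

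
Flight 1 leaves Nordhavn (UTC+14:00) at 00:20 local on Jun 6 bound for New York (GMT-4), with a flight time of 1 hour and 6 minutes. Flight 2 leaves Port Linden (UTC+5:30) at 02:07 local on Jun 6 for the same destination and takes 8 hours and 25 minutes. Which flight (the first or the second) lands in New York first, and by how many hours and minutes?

Flight 1 in UTC: 00:20 − 14:00 = 10:20 on Jun 5.
+1 hour 6 minutes → arrive 11:26 UTC on Jun 5.
Flight 2 in UTC: 02:07 − 5:30 = 20:37 on Jun 5.
+8 hours and 25 minutes → arrive 05:02 UTC on Jun 6.
Flight 1 lands earlier by 17 hours 36 minutes.

the first, by 17 hours 36 minutes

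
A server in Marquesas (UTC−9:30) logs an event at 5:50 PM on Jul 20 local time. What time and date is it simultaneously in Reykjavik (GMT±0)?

Reykjavik is 9:30 ahead of Marquesas.
Shift by the zone difference: 5:50 PM + 9:30 = 3:20 AM on Jul 21 in Reykjavik.

3:20 AM on July 21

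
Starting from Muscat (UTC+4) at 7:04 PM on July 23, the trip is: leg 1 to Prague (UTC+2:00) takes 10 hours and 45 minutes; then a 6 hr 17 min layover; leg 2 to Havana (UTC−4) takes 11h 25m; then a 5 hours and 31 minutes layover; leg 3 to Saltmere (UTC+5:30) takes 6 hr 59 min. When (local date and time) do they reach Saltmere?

1:31 PM on Jul 25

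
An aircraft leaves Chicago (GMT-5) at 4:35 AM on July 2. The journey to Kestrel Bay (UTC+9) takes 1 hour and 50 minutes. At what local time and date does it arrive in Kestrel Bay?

Convert departure to UTC: 4:35 AM + 5:00 = 9:35 AM UTC on Jul 2.
Add 1 hour 50 minutes travel time → 11:25 AM UTC.
Kestrel Bay is UTC+9:00, so local arrival = 11:25 AM + 9:00 = 8:25 PM on Jul 2.

8:25 PM on Jul 2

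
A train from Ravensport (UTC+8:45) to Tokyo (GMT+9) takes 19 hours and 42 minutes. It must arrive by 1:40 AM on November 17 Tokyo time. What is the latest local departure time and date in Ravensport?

Target arrival in UTC: 1:40 AM − 9:00 = 4:40 PM on Nov 16.
Subtract 19 hours and 42 minutes → departure 8:58 PM UTC on Nov 15.
Ravensport is UTC+8:45: 8:58 PM + 8:45 = 5:43 AM on Nov 16.

5:43 AM on November 16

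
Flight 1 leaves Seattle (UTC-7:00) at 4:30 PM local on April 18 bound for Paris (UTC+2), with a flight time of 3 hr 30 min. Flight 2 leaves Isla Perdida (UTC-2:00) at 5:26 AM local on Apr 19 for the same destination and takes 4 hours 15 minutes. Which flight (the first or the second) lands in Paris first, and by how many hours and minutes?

Flight 1 in UTC: 4:30 PM + 7:00 = 11:30 PM on Apr 18.
+3 hours and 30 minutes → arrive 3:00 AM UTC on Apr 19.
Flight 2 in UTC: 5:26 AM + 2:00 = 7:26 AM on Apr 19.
+4 hours 15 minutes → arrive 11:41 AM UTC on Apr 19.
Flight 1 lands earlier by 8 hours 41 minutes.

the first, by 8 hours 41 minutes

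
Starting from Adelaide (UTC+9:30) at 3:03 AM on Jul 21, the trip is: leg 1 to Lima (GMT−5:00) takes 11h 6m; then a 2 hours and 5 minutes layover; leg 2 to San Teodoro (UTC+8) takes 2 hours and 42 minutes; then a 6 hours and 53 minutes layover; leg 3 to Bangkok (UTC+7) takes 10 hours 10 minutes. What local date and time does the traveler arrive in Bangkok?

9:29 AM on Jul 22

Convert departure to UTC: 3:03 AM − 9:30 = 5:33 PM UTC on Jul 20.
Add 11 hours 6 minutes leg 1 → 4:39 AM UTC (Jul 21).
Add 2 hours 5 minutes layover in Lima → 6:44 AM UTC.
Add 2 hours and 42 minutes leg 2 → 9:26 AM UTC.
Add 6 hours and 53 minutes layover in San Teodoro → 4:19 PM UTC.
Add 10 hours and 10 minutes leg 3 → 2:29 AM UTC (Jul 22).
Bangkok is UTC+7:00, so local arrival = 2:29 AM + 7:00 = 9:29 AM on Jul 22.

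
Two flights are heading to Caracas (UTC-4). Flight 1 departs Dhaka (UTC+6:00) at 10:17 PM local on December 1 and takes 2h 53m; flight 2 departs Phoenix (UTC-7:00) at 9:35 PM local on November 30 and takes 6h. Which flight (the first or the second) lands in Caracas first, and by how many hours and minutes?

Flight 1 in UTC: 10:17 PM − 6:00 = 4:17 PM on Dec 1.
+2 hours and 53 minutes → arrive 7:10 PM UTC on Dec 1.
Flight 2 in UTC: 9:35 PM + 7:00 = 4:35 AM on Dec 1.
+6 hours → arrive 10:35 AM UTC on Dec 1.
Flight 2 lands earlier by 8 hours 35 minutes.

the second, by 8 hours 35 minutes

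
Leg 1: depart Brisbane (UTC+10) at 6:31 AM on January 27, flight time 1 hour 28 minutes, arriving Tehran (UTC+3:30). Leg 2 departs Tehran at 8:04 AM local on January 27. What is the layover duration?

6 hours 35 minutes

Convert departure to UTC: 6:31 AM − 10:00 = 8:31 PM UTC on Jan 26.
Add 1 hour 28 minutes flight time → 9:59 PM UTC.
Tehran is UTC+3:30, so local arrival = 9:59 PM + 3:30 = 1:29 AM on Jan 27.
Layover = 8:04 AM − 1:29 AM = 6 hours 35 minutes.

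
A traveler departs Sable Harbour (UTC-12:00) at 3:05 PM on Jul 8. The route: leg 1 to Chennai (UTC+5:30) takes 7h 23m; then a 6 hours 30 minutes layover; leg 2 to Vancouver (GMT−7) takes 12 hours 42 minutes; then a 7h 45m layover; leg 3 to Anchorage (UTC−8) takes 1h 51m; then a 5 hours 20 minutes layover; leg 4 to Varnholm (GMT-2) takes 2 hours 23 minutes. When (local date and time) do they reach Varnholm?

8:59 PM on July 10

Convert departure to UTC: 3:05 PM + 12:00 = 3:05 AM UTC on Jul 9.
Add 7 hours and 23 minutes leg 1 → 10:28 AM UTC.
Add 6 hours 30 minutes layover in Chennai → 4:58 PM UTC.
Add 12 hours and 42 minutes leg 2 → 5:40 AM UTC (Jul 10).
Add 7 hours and 45 minutes layover in Vancouver → 1:25 PM UTC.
Add 1 hour and 51 minutes leg 3 → 3:16 PM UTC.
Add 5 hours and 20 minutes layover in Anchorage → 8:36 PM UTC.
Add 2 hours 23 minutes leg 4 → 10:59 PM UTC.
Varnholm is UTC−2:00, so local arrival = 10:59 PM − 2:00 = 8:59 PM on Jul 10.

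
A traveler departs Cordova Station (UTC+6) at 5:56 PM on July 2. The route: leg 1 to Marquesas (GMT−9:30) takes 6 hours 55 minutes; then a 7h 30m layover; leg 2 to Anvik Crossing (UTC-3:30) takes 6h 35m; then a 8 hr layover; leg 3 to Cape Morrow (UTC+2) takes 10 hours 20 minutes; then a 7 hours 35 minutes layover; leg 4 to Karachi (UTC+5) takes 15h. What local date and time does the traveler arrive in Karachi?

6:51 AM on July 5

Convert departure to UTC: 5:56 PM − 6:00 = 11:56 AM UTC on Jul 2.
Add 6 hours and 55 minutes leg 1 → 6:51 PM UTC.
Add 7 hours and 30 minutes layover in Marquesas → 2:21 AM UTC (Jul 3).
Add 6 hours 35 minutes leg 2 → 8:56 AM UTC.
Add 8 hours layover in Anvik Crossing → 4:56 PM UTC.
Add 10 hours 20 minutes leg 3 → 3:16 AM UTC (Jul 4).
Add 7 hours and 35 minutes layover in Cape Morrow → 10:51 AM UTC.
Add 15 hours leg 4 → 1:51 AM UTC (Jul 5).
Karachi is UTC+5:00, so local arrival = 1:51 AM + 5:00 = 6:51 AM on Jul 5.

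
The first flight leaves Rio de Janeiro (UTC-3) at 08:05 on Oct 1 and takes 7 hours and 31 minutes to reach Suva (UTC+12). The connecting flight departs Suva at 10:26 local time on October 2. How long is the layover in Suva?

3 hours 50 minutes

Convert departure to UTC: 08:05 + 3:00 = 11:05 UTC on Oct 1.
Add 7 hours and 31 minutes flight time → 18:36 UTC.
Suva is UTC+12:00, so local arrival = 18:36 + 12:00 = 06:36 on Oct 2.
Layover = 10:26 − 06:36 = 3 hours 50 minutes.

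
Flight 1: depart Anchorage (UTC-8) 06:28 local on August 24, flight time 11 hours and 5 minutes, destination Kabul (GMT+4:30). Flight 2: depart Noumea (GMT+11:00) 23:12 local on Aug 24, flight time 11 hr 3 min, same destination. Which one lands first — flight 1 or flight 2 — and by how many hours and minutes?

Flight 1 in UTC: 06:28 + 8:00 = 14:28 on Aug 24.
+11 hours 5 minutes → arrive 01:33 UTC on Aug 25.
Flight 2 in UTC: 23:12 − 11:00 = 12:12 on Aug 24.
+11 hours 3 minutes → arrive 23:15 UTC on Aug 24.
Flight 2 lands earlier by 2 hours 18 minutes.

the second, by 2 hours 18 minutes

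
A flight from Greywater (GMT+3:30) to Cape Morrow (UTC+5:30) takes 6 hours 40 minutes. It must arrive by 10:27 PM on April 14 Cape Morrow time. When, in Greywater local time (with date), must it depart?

Target arrival in UTC: 10:27 PM − 5:30 = 4:57 PM on Apr 14.
Subtract 6 hours 40 minutes → departure 10:17 AM UTC on Apr 14.
Greywater is UTC+3:30: 10:17 AM + 3:30 = 1:47 PM on Apr 14.

1:47 PM on April 14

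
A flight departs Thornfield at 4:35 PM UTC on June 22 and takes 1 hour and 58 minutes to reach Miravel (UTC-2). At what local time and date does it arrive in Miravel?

4:33 PM on June 22

Departure is given in UTC: 4:35 PM on Jun 22.
Add 1 hour and 58 minutes → 6:33 PM UTC.
Miravel is UTC−2:00: 6:33 PM − 2:00 = 4:33 PM on Jun 22.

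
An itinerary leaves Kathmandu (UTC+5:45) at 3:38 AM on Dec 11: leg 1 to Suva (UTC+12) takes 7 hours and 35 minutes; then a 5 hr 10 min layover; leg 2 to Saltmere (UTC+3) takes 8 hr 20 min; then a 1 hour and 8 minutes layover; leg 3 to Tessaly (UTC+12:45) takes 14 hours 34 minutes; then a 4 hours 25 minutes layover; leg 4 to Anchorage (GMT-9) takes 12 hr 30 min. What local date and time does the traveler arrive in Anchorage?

6:35 PM on Dec 12

Convert departure to UTC: 3:38 AM − 5:45 = 9:53 PM UTC on Dec 10.
Add 7 hours and 35 minutes leg 1 → 5:28 AM UTC (Dec 11).
Add 5 hours and 10 minutes layover in Suva → 10:38 AM UTC.
Add 8 hours and 20 minutes leg 2 → 6:58 PM UTC.
Add 1 hour 8 minutes layover in Saltmere → 8:06 PM UTC.
Add 14 hours 34 minutes leg 3 → 10:40 AM UTC (Dec 12).
Add 4 hours and 25 minutes layover in Tessaly → 3:05 PM UTC.
Add 12 hours 30 minutes leg 4 → 3:35 AM UTC (Dec 13).
Anchorage is UTC−9:00, so local arrival = 3:35 AM − 9:00 = 6:35 PM on Dec 12.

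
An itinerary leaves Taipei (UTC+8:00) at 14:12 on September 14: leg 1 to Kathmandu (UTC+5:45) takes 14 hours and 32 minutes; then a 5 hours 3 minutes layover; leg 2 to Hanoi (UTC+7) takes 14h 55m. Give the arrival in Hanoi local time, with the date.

Convert departure to UTC: 14:12 − 8:00 = 06:12 UTC on Sep 14.
Add 14 hours 32 minutes leg 1 → 20:44 UTC.
Add 5 hours and 3 minutes layover in Kathmandu → 01:47 UTC (Sep 15).
Add 14 hours 55 minutes leg 2 → 16:42 UTC.
Hanoi is UTC+7:00, so local arrival = 16:42 + 7:00 = 23:42 on Sep 15.

23:42 on September 15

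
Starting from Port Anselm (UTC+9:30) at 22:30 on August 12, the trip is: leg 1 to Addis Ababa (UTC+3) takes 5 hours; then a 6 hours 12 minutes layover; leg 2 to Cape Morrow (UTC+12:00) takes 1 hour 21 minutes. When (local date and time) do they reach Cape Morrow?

Convert departure to UTC: 22:30 − 9:30 = 13:00 UTC on Aug 12.
Add 5 hours leg 1 → 18:00 UTC.
Add 6 hours 12 minutes layover in Addis Ababa → 00:12 UTC (Aug 13).
Add 1 hour 21 minutes leg 2 → 01:33 UTC.
Cape Morrow is UTC+12:00, so local arrival = 01:33 + 12:00 = 13:33 on Aug 13.

13:33 on August 13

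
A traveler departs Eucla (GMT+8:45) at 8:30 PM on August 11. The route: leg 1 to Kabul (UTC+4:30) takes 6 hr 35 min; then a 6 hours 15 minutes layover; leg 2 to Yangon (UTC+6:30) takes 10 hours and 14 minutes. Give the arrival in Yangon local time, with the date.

5:19 PM on Aug 12

Convert departure to UTC: 8:30 PM − 8:45 = 11:45 AM UTC on Aug 11.
Add 6 hours 35 minutes leg 1 → 6:20 PM UTC.
Add 6 hours 15 minutes layover in Kabul → 12:35 AM UTC (Aug 12).
Add 10 hours 14 minutes leg 2 → 10:49 AM UTC.
Yangon is UTC+6:30, so local arrival = 10:49 AM + 6:30 = 5:19 PM on Aug 12.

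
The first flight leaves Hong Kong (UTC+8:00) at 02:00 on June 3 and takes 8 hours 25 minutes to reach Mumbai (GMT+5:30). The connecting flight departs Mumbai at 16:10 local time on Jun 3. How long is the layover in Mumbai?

8 hours 15 minutes

Convert departure to UTC: 02:00 − 8:00 = 18:00 UTC on Jun 2.
Add 8 hours 25 minutes flight time → 02:25 UTC (Jun 3).
Mumbai is UTC+5:30, so local arrival = 02:25 + 5:30 = 07:55 on Jun 3.
Layover = 16:10 − 07:55 = 8 hours 15 minutes.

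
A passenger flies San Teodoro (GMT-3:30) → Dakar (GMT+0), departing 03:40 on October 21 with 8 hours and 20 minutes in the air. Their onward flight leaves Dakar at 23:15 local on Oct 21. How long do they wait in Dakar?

Convert departure to UTC: 03:40 + 3:30 = 07:10 UTC on Oct 21.
Add 8 hours and 20 minutes flight time → 15:30 UTC.
Dakar is UTC+0, so local arrival is the same: 15:30 on Oct 21.
Layover = 23:15 − 15:30 = 7 hours 45 minutes.

7 hours 45 minutes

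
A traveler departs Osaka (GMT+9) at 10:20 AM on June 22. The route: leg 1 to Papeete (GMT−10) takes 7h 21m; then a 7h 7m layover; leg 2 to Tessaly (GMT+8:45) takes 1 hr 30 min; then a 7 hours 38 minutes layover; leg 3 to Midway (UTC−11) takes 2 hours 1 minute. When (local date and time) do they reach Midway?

Convert departure to UTC: 10:20 AM − 9:00 = 1:20 AM UTC on Jun 22.
Add 7 hours 21 minutes leg 1 → 8:41 AM UTC.
Add 7 hours and 7 minutes layover in Papeete → 3:48 PM UTC.
Add 1 hour 30 minutes leg 2 → 5:18 PM UTC.
Add 7 hours 38 minutes layover in Tessaly → 12:56 AM UTC (Jun 23).
Add 2 hours and 1 minute leg 3 → 2:57 AM UTC.
Midway is UTC−11:00, so local arrival = 2:57 AM − 11:00 = 3:57 PM on Jun 22.

3:57 PM on Jun 22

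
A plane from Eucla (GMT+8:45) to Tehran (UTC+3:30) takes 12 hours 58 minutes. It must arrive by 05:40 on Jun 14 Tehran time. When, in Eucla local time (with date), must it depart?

Target arrival in UTC: 05:40 − 3:30 = 02:10 on Jun 14.
Subtract 12 hours and 58 minutes → departure 13:12 UTC on Jun 13.
Eucla is UTC+8:45: 13:12 + 8:45 = 21:57 on Jun 13.

21:57 on Jun 13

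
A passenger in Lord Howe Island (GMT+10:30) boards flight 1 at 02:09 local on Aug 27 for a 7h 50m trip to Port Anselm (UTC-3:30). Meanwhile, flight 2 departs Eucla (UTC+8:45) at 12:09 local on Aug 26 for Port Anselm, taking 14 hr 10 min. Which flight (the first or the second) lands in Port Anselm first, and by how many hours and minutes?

Flight 1 in UTC: 02:09 − 10:30 = 15:39 on Aug 26.
+7 hours and 50 minutes → arrive 23:29 UTC on Aug 26.
Flight 2 in UTC: 12:09 − 8:45 = 03:24 on Aug 26.
+14 hours 10 minutes → arrive 17:34 UTC on Aug 26.
Flight 2 lands earlier by 5 hours 55 minutes.

the second, by 5 hours 55 minutes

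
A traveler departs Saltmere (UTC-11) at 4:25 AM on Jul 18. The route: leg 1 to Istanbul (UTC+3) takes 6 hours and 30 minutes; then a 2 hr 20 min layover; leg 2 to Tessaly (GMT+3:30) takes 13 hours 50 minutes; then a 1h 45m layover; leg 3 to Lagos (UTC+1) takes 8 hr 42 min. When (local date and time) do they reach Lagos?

1:32 AM on Jul 20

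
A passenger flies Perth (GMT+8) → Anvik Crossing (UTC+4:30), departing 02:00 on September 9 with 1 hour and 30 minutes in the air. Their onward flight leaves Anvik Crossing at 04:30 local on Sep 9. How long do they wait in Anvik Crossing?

Convert departure to UTC: 02:00 − 8:00 = 18:00 UTC on Sep 8.
Add 1 hour and 30 minutes flight time → 19:30 UTC.
Anvik Crossing is UTC+4:30, so local arrival = 19:30 + 4:30 = 00:00 on Sep 9.
Layover = 04:30 − 00:00 = 4 hours 30 minutes.

4 hours 30 minutes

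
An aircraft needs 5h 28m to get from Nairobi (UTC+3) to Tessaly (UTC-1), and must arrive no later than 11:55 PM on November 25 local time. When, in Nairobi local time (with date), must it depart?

Target arrival in UTC: 11:55 PM + 1:00 = 12:55 AM on Nov 26.
Subtract 5 hours and 28 minutes → departure 7:27 PM UTC on Nov 25.
Nairobi is UTC+3:00: 7:27 PM + 3:00 = 10:27 PM on Nov 25.

10:27 PM on November 25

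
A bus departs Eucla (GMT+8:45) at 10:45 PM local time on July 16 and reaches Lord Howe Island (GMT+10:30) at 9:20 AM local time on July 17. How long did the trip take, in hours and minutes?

Departure in UTC: 10:45 PM − 8:45 = 2:00 PM on Jul 16.
Arrival in UTC: 9:20 AM − 10:30 = 10:50 PM on Jul 16.
Elapsed = 10:50 PM − 2:00 PM = 8 hours 50 minutes.

8 hours 50 minutes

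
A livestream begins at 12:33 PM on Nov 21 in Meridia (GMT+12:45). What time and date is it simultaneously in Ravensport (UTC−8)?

3:48 PM on November 20

Ravensport is 20:45 behind Meridia.
Shift by the zone difference: 12:33 PM − 20:45 = 3:48 PM on Nov 20 in Ravensport.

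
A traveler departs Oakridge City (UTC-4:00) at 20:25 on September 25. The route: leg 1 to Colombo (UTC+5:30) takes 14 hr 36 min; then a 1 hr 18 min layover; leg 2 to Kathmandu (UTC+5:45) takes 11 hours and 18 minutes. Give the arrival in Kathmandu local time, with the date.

Convert departure to UTC: 20:25 + 4:00 = 00:25 UTC on Sep 26.
Add 14 hours 36 minutes leg 1 → 15:01 UTC.
Add 1 hour 18 minutes layover in Colombo → 16:19 UTC.
Add 11 hours 18 minutes leg 2 → 03:37 UTC (Sep 27).
Kathmandu is UTC+5:45, so local arrival = 03:37 + 5:45 = 09:22 on Sep 27.

09:22 on September 27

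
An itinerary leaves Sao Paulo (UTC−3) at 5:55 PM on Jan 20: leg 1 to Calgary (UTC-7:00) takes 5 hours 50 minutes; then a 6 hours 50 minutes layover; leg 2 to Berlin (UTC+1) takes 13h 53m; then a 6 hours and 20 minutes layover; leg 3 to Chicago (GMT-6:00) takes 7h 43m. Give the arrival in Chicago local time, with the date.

7:31 AM on January 22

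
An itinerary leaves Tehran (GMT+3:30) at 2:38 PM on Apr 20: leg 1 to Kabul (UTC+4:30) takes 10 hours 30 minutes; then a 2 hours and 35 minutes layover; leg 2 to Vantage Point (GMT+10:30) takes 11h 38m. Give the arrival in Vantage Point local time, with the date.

10:21 PM on April 21

Convert departure to UTC: 2:38 PM − 3:30 = 11:08 AM UTC on Apr 20.
Add 10 hours 30 minutes leg 1 → 9:38 PM UTC.
Add 2 hours and 35 minutes layover in Kabul → 12:13 AM UTC (Apr 21).
Add 11 hours and 38 minutes leg 2 → 11:51 AM UTC.
Vantage Point is UTC+10:30, so local arrival = 11:51 AM + 10:30 = 10:21 PM on Apr 21.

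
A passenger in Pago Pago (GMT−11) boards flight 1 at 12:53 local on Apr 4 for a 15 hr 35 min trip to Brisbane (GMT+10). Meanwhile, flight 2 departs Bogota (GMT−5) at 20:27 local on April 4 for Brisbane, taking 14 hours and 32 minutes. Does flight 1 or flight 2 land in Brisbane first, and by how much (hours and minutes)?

the first, by 31 minutes

Flight 1 in UTC: 12:53 + 11:00 = 23:53 on Apr 4.
+15 hours and 35 minutes → arrive 15:28 UTC on Apr 5.
Flight 2 in UTC: 20:27 + 5:00 = 01:27 on Apr 5.
+14 hours and 32 minutes → arrive 15:59 UTC on Apr 5.
Flight 1 lands earlier by 31 minutes.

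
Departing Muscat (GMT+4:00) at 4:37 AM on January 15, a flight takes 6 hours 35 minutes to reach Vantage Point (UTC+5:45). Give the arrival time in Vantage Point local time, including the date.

12:57 PM on January 15

Convert departure to UTC: 4:37 AM − 4:00 = 12:37 AM UTC on Jan 15.
Add 6 hours and 35 minutes travel time → 7:12 AM UTC.
Vantage Point is UTC+5:45, so local arrival = 7:12 AM + 5:45 = 12:57 PM on Jan 15.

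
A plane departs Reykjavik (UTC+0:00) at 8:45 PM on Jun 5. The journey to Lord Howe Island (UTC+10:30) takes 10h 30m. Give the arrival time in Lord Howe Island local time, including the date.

Reykjavik is at UTC+0, so departure is already 8:45 PM UTC on Jun 5.
Add 10 hours and 30 minutes travel time → 7:15 AM UTC (Jun 6).
Lord Howe Island is UTC+10:30, so local arrival = 7:15 AM + 10:30 = 5:45 PM on Jun 6.

5:45 PM on June 6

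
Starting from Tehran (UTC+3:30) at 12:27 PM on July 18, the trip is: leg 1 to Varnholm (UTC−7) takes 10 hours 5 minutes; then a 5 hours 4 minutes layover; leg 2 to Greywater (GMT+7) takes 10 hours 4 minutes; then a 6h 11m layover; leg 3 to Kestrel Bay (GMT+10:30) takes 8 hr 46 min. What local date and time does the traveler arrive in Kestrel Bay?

11:37 AM on Jul 20

Convert departure to UTC: 12:27 PM − 3:30 = 8:57 AM UTC on Jul 18.
Add 10 hours and 5 minutes leg 1 → 7:02 PM UTC.
Add 5 hours 4 minutes layover in Varnholm → 12:06 AM UTC (Jul 19).
Add 10 hours and 4 minutes leg 2 → 10:10 AM UTC.
Add 6 hours and 11 minutes layover in Greywater → 4:21 PM UTC.
Add 8 hours and 46 minutes leg 3 → 1:07 AM UTC (Jul 20).
Kestrel Bay is UTC+10:30, so local arrival = 1:07 AM + 10:30 = 11:37 AM on Jul 20.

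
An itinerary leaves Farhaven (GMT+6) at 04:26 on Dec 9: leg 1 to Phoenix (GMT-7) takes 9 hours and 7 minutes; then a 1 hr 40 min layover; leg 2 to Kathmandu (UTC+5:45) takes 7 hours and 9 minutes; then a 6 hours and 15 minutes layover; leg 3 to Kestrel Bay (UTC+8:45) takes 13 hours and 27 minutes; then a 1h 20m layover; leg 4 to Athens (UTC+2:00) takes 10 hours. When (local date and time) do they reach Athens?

01:24 on December 11

Convert departure to UTC: 04:26 − 6:00 = 22:26 UTC on Dec 8.
Add 9 hours 7 minutes leg 1 → 07:33 UTC (Dec 9).
Add 1 hour and 40 minutes layover in Phoenix → 09:13 UTC.
Add 7 hours 9 minutes leg 2 → 16:22 UTC.
Add 6 hours and 15 minutes layover in Kathmandu → 22:37 UTC.
Add 13 hours and 27 minutes leg 3 → 12:04 UTC (Dec 10).
Add 1 hour and 20 minutes layover in Kestrel Bay → 13:24 UTC.
Add 10 hours leg 4 → 23:24 UTC.
Athens is UTC+2:00, so local arrival = 23:24 + 2:00 = 01:24 on Dec 11.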